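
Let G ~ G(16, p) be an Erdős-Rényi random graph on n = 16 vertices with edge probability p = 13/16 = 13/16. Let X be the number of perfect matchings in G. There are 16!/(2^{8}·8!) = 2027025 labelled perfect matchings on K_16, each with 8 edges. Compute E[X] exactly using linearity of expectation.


K_16 has 16!/(2^{8}·8!) = 2027025 labelled perfect matchings.
For each such perfect matching H, let X_H = 1 if all 8 edges of H are present in G. Then P[X_H = 1] = p^{8} = (13/16)^{8} = 815730721/4294967296.
Summing the indicators: E[X] = Σ_H E[X_H] = 2027025 · p^{8} = 2027025 · 815730721/4294967296 = 1653506564735025/4294967296.
Numerically: E[X] ≈ 384987.

E[X] = 2027025 · (13/16)^{8} = 1653506564735025/4294967296 ≈ 384987.


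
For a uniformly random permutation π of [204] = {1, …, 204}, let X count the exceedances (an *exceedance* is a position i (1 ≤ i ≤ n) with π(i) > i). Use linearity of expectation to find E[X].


Write X = Σ_{i=1}^{204} X_i, where X_i = 1_{π(i) > i}.
For each fixed i, π(i) is uniform over {1, …, 204} (marginal of a uniform permutation), so P[π(i) > i] = (n − i)/n. Summing: Σ_{i=1}^{204} (n − i)/n = (0 + 1 + … + 203)/204 = 204(204 − 1)/(2·204) = (204 − 1)/2.
Hence E[X] = Σ_{i=1}^{204} (204 − i)/204 = 203/2 ≈ 101.5000.

E[X] = 203/2 = 101.5000.


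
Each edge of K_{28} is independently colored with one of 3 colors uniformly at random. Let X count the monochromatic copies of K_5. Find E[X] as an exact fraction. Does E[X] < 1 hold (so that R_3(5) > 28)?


E[X] = C(28, 5) · 3^{1 − 10} = 98280 · 3^{−9} = 98280/19683.
As a reduced fraction: E[X] = 3640/729 ≈ 4.9931.
Is E[X] < 1? NO.
Since E[X] ≥ 1, the first-moment bound is inconclusive at n = 28; it does NOT by itself certify R_3(5) > 28.

E[X] = 3640/729 ≈ 4.9931; E[X] ≥ 1; first-moment method inconclusive here.


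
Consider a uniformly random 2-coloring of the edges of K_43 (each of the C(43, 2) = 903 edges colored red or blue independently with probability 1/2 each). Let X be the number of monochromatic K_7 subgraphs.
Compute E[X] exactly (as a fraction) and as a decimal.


Let X = Σ_S X_S over the C(43, 7) = 32224114 subsets S of size 7, where X_S = 1 if the K_7 on S is monochromatic.
For a fixed S, the K_7 on S has C(7, 2) = 21 edges. P[all 21 edges red] = (1/2)^21, and likewise for blue, so P[monochromatic] = 2·(1/2)^21 = 2^{1 − 21} = 1/1048576.
By linearity: E[X] = C(43, 7) · 2^{1 − 21} = 32224114 · 1/1048576 = 16112057/524288.
Numerically: E[X] ≈ 30.73131.

E[X] = C(43,7)·2^(1−C(7,2)) = 16112057/524288 ≈ 30.73131.


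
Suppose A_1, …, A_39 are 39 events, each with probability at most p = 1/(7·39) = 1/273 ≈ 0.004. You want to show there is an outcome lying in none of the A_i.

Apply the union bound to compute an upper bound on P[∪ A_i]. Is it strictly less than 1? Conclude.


Union bound: P[∪_{i=1}^{39} A_i] ≤ Σ_i P[A_i] ≤ 39·p = 39·(1/273) = 1/7.
Numerically: 1/7 ≈ 0.143.
Is 1/7 < 1? YES.
Since P[∪ A_i] ≤ 1/7 < 1, the complement has P[∩ A_i^c] ≥ 1 − 1/7 = 6/7 > 0, so some outcome avoids every A_i.

39·p = 1/7 ≈ 0.143; existence CERTIFIED by the union bound.


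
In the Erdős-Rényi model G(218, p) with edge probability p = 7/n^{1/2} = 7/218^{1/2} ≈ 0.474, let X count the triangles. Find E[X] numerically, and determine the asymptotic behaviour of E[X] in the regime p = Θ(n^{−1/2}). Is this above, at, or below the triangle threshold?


Number of potential triangles: C(218, 3) = 1703016.
Each occurs with probability p³ ≈ (0.474)³ ≈ 1.06564e-01.
By linearity: E[X] = C(218, 3)·p³ ≈ 1703016 · 1.06564e-01 ≈ 181479.723.
Since α = 1/2 < 1, p = c/n^{1/2} ≫ 1/n is above the triangle threshold p ~ 1/n. Asymptotically E[X] ~ (c³/6)·n^{3(1−α)} = (7³/6)·n^{1.5} → ∞; triangles are abundant w.h.p.

E[X] ≈ 181479.723; in regime p = Θ(1/n^{1/2}) E[X] diverges (above the triangle threshold p ~ 1/n).


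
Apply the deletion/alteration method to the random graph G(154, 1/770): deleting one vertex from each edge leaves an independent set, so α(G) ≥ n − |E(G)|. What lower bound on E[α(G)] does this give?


E[|E(G)|] = C(154, 2)·p = 11781 · (1/770) = 153/10.
E[α(G)] ≥ n − E[|E(G)|] = 154 − 153/10 = 1387/10.
Numerically: ≈ 138.700000.
(This is only a lower bound; the true E[α(G)] may be larger.)

E[α(G)] ≥ 1387/10 ≈ 138.700000.


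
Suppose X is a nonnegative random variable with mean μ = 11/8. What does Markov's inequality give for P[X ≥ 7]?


μ = E[X] = 11/8, a = 7.
Markov: P[X ≥ 7] ≤ μ/a = (11/8)/7 = 11/56.
Numerically: ≈ 0.196.
(Since a = 7 > μ = 1.375, the bound 11/56 is < 1 and informative.)

P[X ≥ 7] ≤ 11/56 ≈ 0.196.


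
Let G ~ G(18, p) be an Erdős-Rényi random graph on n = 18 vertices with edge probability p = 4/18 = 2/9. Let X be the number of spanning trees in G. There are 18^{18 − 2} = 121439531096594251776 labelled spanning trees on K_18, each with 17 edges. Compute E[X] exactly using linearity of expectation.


K_18 has 18^{18 − 2} = 121439531096594251776 labelled spanning trees.
For each such spanning tree H, let X_H = 1 if all 17 edges of H are present in G. Then P[X_H = 1] = p^{17} = (2/9)^{17} = 131072/16677181699666569.
Summing the indicators: E[X] = Σ_H E[X_H] = 121439531096594251776 · p^{17} = 121439531096594251776 · 131072/16677181699666569 = 8589934592/9.
Numerically: E[X] ≈ 9.544e+08.

E[X] = 121439531096594251776 · (2/9)^{17} = 8589934592/9 ≈ 9.544e+08.


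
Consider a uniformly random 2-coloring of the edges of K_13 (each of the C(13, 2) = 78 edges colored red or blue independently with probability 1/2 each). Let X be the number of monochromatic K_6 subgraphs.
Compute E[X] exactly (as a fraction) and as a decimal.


Let X = Σ_S X_S over the C(13, 6) = 1716 subsets S of size 6, where X_S = 1 if the K_6 on S is monochromatic.
For a fixed S, the K_6 on S has C(6, 2) = 15 edges. P[all 15 edges red] = (1/2)^15, and likewise for blue, so P[monochromatic] = 2·(1/2)^15 = 2^{1 − 15} = 1/16384.
By linearity: E[X] = C(13, 6) · 2^{1 − 15} = 1716 · 1/16384 = 429/4096.
Numerically: E[X] ≈ 0.105.

E[X] = C(13,6)·2^(1−C(6,2)) = 429/4096 ≈ 0.105.


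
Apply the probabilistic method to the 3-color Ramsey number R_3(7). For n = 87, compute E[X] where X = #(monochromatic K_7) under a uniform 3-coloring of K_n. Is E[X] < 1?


E[X] = C(87, 7) · 3^{1 − 21} = 5843355957 · 3^{−20} = 5843355957/3486784401.
As a reduced fraction: E[X] = 72140197/43046721 ≈ 1.6758581.
Is E[X] < 1? NO.
Since E[X] ≥ 1, the first-moment bound is inconclusive at n = 87; it does NOT by itself certify R_3(7) > 87.

E[X] = 72140197/43046721 ≈ 1.6758581; E[X] ≥ 1; first-moment method inconclusive here.


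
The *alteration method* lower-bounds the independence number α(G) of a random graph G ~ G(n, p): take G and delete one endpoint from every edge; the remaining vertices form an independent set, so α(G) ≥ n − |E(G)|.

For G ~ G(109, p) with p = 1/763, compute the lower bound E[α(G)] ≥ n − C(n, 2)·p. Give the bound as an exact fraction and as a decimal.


E[|E(G)|] = C(109, 2)·p = 5886 · (1/763) = 54/7.
E[α(G)] ≥ n − E[|E(G)|] = 109 − 54/7 = 709/7.
Numerically: ≈ 101.2857.
(This is only a lower bound; the true E[α(G)] may be larger.)

E[α(G)] ≥ 709/7 ≈ 101.2857.


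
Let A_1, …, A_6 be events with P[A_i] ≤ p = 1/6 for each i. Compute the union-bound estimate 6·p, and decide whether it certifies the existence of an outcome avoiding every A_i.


Union bound: P[∪_{i=1}^{6} A_i] ≤ Σ_i P[A_i] ≤ 6·p = 6·(1/6) = 1.
Numerically: 1 ≈ 1.000000.
Is 1 < 1? NO.
Since the bound 1 is ≥ 1, the union bound is uninformative here; it does NOT by itself certify existence.

6·p = 1 ≈ 1.000000; existence NOT certified by the union bound.


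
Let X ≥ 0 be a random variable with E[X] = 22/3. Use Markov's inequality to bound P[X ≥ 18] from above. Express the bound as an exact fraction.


μ = E[X] = 22/3, a = 18.
Markov: P[X ≥ 18] ≤ μ/a = (22/3)/18 = 11/27.
Numerically: ≈ 0.4074.
(Since a = 18 > μ = 7.3333, the bound 11/27 is < 1 and informative.)

P[X ≥ 18] ≤ 11/27 ≈ 0.4074.


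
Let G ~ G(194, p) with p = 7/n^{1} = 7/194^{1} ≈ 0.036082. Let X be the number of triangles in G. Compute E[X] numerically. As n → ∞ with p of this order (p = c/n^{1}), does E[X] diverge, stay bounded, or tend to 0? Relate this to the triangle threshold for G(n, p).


Number of potential triangles: C(194, 3) = 1198144.
Each occurs with probability p³ ≈ (0.036082)³ ≈ 4.6977395e-05.
By linearity: E[X] = C(194, 3)·p³ ≈ 1198144 · 4.6977395e-05 ≈ 56.28568.
Here α = 1, so p = 7/n is exactly at the triangle threshold p ~ 1/n. Asymptotically E[X] → c³/6 = 7³/6 = 343/6 ≈ 57.16667, a bounded constant. In this regime the triangle count is asymptotically Poisson(c³/6).

E[X] ≈ 56.28568; in regime p = Θ(1/n^{1}) E[X] stays bounded (at the triangle threshold p ~ 1/n).


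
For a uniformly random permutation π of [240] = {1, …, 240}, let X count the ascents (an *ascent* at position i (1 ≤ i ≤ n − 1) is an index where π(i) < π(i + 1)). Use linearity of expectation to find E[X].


Write X = Σ X_I over i = 1, …, 239, with X_I the indicator of one ascent.
There are 239 indicators.
For each fixed i, the pair (π(i), π(i+1)) is a uniformly random ordered pair of distinct values from {1, …, 240}; by symmetry P[π(i) < π(i+1)] = 1/2.
By linearity: E[X] = 239 · (1/2) = (240 − 1) · (1/2) = 239/2 ≈ 119.50000.

E[X] = 239/2 = 119.50000.


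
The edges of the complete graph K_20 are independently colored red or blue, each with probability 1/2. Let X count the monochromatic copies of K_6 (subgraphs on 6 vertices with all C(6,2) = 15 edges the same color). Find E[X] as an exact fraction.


Let X = Σ_S X_S over the C(20, 6) = 38760 subsets S of size 6, where X_S = 1 if the K_6 on S is monochromatic.
For a fixed S, the K_6 on S has C(6, 2) = 15 edges. P[all 15 edges red] = (1/2)^15, and likewise for blue, so P[monochromatic] = 2·(1/2)^15 = 2^{1 − 15} = 1/16384.
By linearity of expectation: E[X] = C(20, 6) · 2^{1 − 15} = 38760 · 1/16384 = 4845/2048.
Numerically: E[X] ≈ 2.366.

E[X] = C(20,6)·2^(1−C(6,2)) = 4845/2048 ≈ 2.366.


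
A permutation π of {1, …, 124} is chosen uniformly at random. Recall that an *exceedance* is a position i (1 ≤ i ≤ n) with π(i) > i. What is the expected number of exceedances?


Write X = Σ_{i=1}^{124} X_i, where X_i = 1_{π(i) > i}.
For each fixed i, π(i) is uniform over {1, …, 124} (marginal of a uniform permutation), so P[π(i) > i] = (n − i)/n. Summing: Σ_{i=1}^{124} (n − i)/n = (0 + 1 + … + 123)/124 = 124(124 − 1)/(2·124) = (124 − 1)/2.
Hence E[X] = Σ_{i=1}^{124} (124 − i)/124 = 123/2 ≈ 61.500000.

E[X] = 123/2 = 61.500000.


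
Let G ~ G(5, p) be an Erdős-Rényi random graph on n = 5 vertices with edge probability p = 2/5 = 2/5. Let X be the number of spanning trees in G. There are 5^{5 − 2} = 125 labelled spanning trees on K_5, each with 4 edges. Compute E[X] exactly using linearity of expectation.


K_5 has 5^{5 − 2} = 125 labelled spanning trees.
For each such spanning tree H, let X_H = 1 if all 4 edges of H are present in G. Then P[X_H = 1] = p^{4} = (2/5)^{4} = 16/625.
By linearity: E[X] = Σ_H E[X_H] = 125 · p^{4} = 125 · 16/625 = 16/5.
Numerically: E[X] ≈ 3.2.

E[X] = 125 · (2/5)^{4} = 16/5 ≈ 3.2.


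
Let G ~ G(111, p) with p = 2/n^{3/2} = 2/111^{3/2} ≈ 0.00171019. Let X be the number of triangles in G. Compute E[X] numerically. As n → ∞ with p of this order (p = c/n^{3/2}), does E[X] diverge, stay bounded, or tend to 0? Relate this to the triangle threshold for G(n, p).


Number of potential triangles: C(111, 3) = 221815.
Each occurs with probability p³ ≈ (0.00171019)³ ≈ 5.00191817e-09.
By linearity: E[X] = C(111, 3)·p³ ≈ 221815 · 5.00191817e-09 ≈ 0.001110.
Since α = 3/2 > 1, p = c/n^{3/2} = o(1/n) is below the triangle threshold p ~ 1/n. Asymptotically E[X] ~ (c³/6)·n^{3(1−α)} = (2³/6)·n^{-1.5} → 0, so by Markov's inequality G has no triangles w.h.p.

E[X] ≈ 0.001110; in regime p = Θ(1/n^{3/2}) E[X] tends to 0 (below the triangle threshold p ~ 1/n).


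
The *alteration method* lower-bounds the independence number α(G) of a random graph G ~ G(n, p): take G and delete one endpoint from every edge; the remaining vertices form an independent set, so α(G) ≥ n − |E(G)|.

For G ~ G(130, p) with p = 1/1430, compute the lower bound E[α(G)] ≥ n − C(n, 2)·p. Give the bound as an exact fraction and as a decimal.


E[|E(G)|] = C(130, 2)·p = 8385 · (1/1430) = 129/22.
E[α(G)] ≥ n − E[|E(G)|] = 130 − 129/22 = 2731/22.
Numerically: ≈ 124.136.
(This is only a lower bound; the true E[α(G)] may be larger.)

E[α(G)] ≥ 2731/22 ≈ 124.136.


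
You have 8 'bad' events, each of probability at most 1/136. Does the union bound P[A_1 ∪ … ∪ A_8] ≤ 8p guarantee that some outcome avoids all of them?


Union bound: P[∪_{i=1}^{8} A_i] ≤ Σ_i P[A_i] ≤ 8·p = 8·(1/136) = 1/17.
Numerically: 1/17 ≈ 0.059.
Is 1/17 < 1? YES.
Since P[∪ A_i] ≤ 1/17 < 1, the complement has P[∩ A_i^c] ≥ 1 − 1/17 = 16/17 > 0, so some outcome avoids every A_i.

8·p = 1/17 ≈ 0.059; existence CERTIFIED by the union bound.


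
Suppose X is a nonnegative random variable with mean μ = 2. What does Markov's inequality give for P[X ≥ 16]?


μ = E[X] = 2, a = 16.
Markov: P[X ≥ 16] ≤ μ/a = (2)/16 = 1/8.
Numerically: ≈ 0.1250.
(Since a = 16 > μ = 2.0000, the bound 1/8 is < 1 and informative.)

P[X ≥ 16] ≤ 1/8 ≈ 0.1250.


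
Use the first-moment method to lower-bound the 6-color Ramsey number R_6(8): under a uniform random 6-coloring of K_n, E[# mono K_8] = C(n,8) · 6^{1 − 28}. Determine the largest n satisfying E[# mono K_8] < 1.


We need C(n, 8) · 6^{1 − 28} < 1, i.e. C(n, 8) < 6^{28 − 1} = 1023490369077469249536.
Check values of n near the boundary:
  n = 1591: C(1591, 8) = 1000427749141189953870; 1000427749141189953870 < 1023490369077469249536? YES
  n = 1592: C(1592, 8) = 1005480414540892933435; 1005480414540892933435 < 1023490369077469249536? YES
  n = 1593: C(1593, 8) = 1010555394551193970323; 1010555394551193970323 < 1023490369077469249536? YES
  n = 1594: C(1594, 8) = 1015652773590544255167; 1015652773590544255167 < 1023490369077469249536? YES
  n = 1595: C(1595, 8) = 1020772636343363633895; 1020772636343363633895 < 1023490369077469249536? YES
  n = 1596: C(1596, 8) = 1025915067760710553965; 1025915067760710553965 < 1023490369077469249536? NO
The largest n with C(n, 8) < 1023490369077469249536 is n = 1595 (where E[X] = 113419181815929292655/113721152119718805504 ≈ 0.9973). Hence R_6(8) > 1595, i.e. R_6(8) ≥ 1596.

Largest n = 1595; hence R_6(8) > 1595.


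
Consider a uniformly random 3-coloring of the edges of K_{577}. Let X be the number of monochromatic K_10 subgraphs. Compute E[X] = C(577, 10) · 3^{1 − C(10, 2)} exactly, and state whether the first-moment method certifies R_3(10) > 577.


E[X] = C(577, 10) · 3^{1 − 45} = 1042166760920175198880 · 3^{−44} = 1042166760920175198880/984770902183611232881.
As a reduced fraction: E[X] = 1042166760920175198880/984770902183611232881 ≈ 1.0582835.
Is E[X] < 1? NO.
Since E[X] ≥ 1, the first-moment bound is inconclusive at n = 577; it does NOT by itself certify R_3(10) > 577.

E[X] = 1042166760920175198880/984770902183611232881 ≈ 1.0582835; E[X] ≥ 1; first-moment method inconclusive here.


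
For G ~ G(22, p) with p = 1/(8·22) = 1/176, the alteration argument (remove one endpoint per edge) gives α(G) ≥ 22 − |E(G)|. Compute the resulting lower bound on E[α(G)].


E[|E(G)|] = C(22, 2)·p = 231 · (1/176) = 21/16.
E[α(G)] ≥ n − E[|E(G)|] = 22 − 21/16 = 331/16.
Numerically: ≈ 20.687500.
(This is only a lower bound; the true E[α(G)] may be larger.)

E[α(G)] ≥ 331/16 ≈ 20.687500.


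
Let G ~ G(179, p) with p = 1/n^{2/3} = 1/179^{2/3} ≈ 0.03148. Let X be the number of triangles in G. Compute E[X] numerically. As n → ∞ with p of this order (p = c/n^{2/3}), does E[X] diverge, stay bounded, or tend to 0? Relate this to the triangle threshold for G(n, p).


Number of potential triangles: C(179, 3) = 939929.
Each occurs with probability p³ ≈ (0.03148)³ ≈ 3.121001e-05.
By linearity: E[X] = C(179, 3)·p³ ≈ 939929 · 3.121001e-05 ≈ 29.3352.
Since α = 2/3 < 1, p = c/n^{2/3} ≫ 1/n is above the triangle threshold p ~ 1/n. Asymptotically E[X] ~ (c³/6)·n^{3(1−α)} = (1³/6)·n^{1} → ∞; triangles are abundant w.h.p.

E[X] ≈ 29.3352; in regime p = Θ(1/n^{2/3}) E[X] diverges (above the triangle threshold p ~ 1/n).


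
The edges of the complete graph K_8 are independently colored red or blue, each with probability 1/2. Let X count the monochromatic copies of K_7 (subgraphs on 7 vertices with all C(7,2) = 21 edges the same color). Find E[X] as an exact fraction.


Let X = Σ_S X_S over the C(8, 7) = 8 subsets S of size 7, where X_S = 1 if the K_7 on S is monochromatic.
For a fixed S, the K_7 on S has C(7, 2) = 21 edges. P[all 21 edges red] = (1/2)^21, and likewise for blue, so P[monochromatic] = 2·(1/2)^21 = 2^{1 − 21} = 1/1048576.
By linearity: E[X] = C(8, 7) · 2^{1 − 21} = 8 · 1/1048576 = 1/131072.
Numerically: E[X] ≈ 0.000.

E[X] = C(8,7)·2^(1−C(7,2)) = 1/131072 ≈ 0.000.


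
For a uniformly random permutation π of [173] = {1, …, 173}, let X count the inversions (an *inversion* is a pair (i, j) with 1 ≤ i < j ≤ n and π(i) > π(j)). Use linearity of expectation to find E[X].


Write X = Σ X_I over the C(173, 2) = 14878 pairs i < j, with X_I the indicator of one inversion.
There are 14878 indicators.
For each fixed pair i < j, the values π(i) and π(j) are two distinct elements of {1, …, 173} in uniformly random order; by symmetry P[π(i) > π(j)] = 1/2.
By linearity: E[X] = 14878 · (1/2) = C(173, 2) · (1/2) = 14878/2 = 7439 ≈ 7439.000.

E[X] = 7439 = 7439.000.


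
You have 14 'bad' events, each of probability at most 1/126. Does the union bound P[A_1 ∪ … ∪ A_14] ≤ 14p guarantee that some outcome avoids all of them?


Union bound: P[∪_{i=1}^{14} A_i] ≤ Σ_i P[A_i] ≤ 14·p = 14·(1/126) = 1/9.
Numerically: 1/9 ≈ 0.11111.
Is 1/9 < 1? YES.
Since P[∪ A_i] ≤ 1/9 < 1, the complement has P[∩ A_i^c] ≥ 1 − 1/9 = 8/9 > 0, so some outcome avoids every A_i.

14·p = 1/9 ≈ 0.11111; existence CERTIFIED by the union bound.


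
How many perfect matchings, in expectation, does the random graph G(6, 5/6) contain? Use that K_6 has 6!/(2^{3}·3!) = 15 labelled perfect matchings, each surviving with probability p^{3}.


K_6 has 6!/(2^{3}·3!) = 15 labelled perfect matchings.
For each such perfect matching H, let X_H = 1 if all 3 edges of H are present in G. Then P[X_H = 1] = p^{3} = (5/6)^{3} = 125/216.
By linearity of expectation: E[X] = Σ_H E[X_H] = 15 · p^{3} = 15 · 125/216 = 625/72.
Numerically: E[X] ≈ 8.681.

E[X] = 15 · (5/6)^{3} = 625/72 ≈ 8.681.


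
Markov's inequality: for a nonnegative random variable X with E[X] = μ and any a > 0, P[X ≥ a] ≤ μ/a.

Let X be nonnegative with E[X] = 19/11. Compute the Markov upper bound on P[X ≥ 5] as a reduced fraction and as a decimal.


μ = E[X] = 19/11, a = 5.
Markov: P[X ≥ 5] ≤ μ/a = (19/11)/5 = 19/55.
Numerically: ≈ 0.3455.
(Since a = 5 > μ = 1.7273, the bound 19/55 is < 1 and informative.)

P[X ≥ 5] ≤ 19/55 ≈ 0.3455.


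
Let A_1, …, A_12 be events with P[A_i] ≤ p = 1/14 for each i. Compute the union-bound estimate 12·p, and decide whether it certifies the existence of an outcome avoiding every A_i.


Union bound: P[∪_{i=1}^{12} A_i] ≤ Σ_i P[A_i] ≤ 12·p = 12·(1/14) = 6/7.
Numerically: 6/7 ≈ 0.857143.
Is 6/7 < 1? YES.
Since P[∪ A_i] ≤ 6/7 < 1, the complement has P[∩ A_i^c] ≥ 1 − 6/7 = 1/7 > 0, so some outcome avoids every A_i.

12·p = 6/7 ≈ 0.857143; existence CERTIFIED by the union bound.


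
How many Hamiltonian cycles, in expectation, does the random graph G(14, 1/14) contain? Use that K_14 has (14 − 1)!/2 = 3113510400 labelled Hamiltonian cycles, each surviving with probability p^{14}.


K_14 has (14 − 1)!/2 = 3113510400 labelled Hamiltonian cycles.
For each such Hamiltonian cycle H, let X_H = 1 if all 14 edges of H are present in G. Then P[X_H = 1] = p^{14} = (1/14)^{14} = 1/11112006825558016.
Summing the indicators: E[X] = Σ_H E[X_H] = 3113510400 · p^{14} = 3113510400 · 1/11112006825558016 = 868725/3100448333024.
Numerically: E[X] ≈ 2.802e-07.

E[X] = 3113510400 · (1/14)^{14} = 868725/3100448333024 ≈ 2.802e-07.


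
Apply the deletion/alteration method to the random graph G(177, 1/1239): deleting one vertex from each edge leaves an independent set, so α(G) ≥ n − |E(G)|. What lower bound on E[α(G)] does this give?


E[|E(G)|] = C(177, 2)·p = 15576 · (1/1239) = 88/7.
E[α(G)] ≥ n − E[|E(G)|] = 177 − 88/7 = 1151/7.
Numerically: ≈ 164.4286.
(This is only a lower bound; the true E[α(G)] may be larger.)

E[α(G)] ≥ 1151/7 ≈ 164.4286.


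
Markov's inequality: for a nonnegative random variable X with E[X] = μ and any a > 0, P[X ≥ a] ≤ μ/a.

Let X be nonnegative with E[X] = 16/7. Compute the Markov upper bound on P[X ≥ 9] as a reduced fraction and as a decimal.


μ = E[X] = 16/7, a = 9.
Markov: P[X ≥ 9] ≤ μ/a = (16/7)/9 = 16/63.
Numerically: ≈ 0.254.
(Since a = 9 > μ = 2.286, the bound 16/63 is < 1 and informative.)

P[X ≥ 9] ≤ 16/63 ≈ 0.254.


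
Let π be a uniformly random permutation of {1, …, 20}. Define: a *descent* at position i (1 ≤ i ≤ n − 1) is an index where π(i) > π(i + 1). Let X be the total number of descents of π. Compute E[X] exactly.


Write X = Σ X_I over i = 1, …, 19, with X_I the indicator of one descent.
There are 19 indicators.
For each fixed i, the pair (π(i), π(i+1)) is a uniformly random ordered pair of distinct values from {1, …, 20}; by symmetry P[π(i) > π(i+1)] = 1/2.
By linearity: E[X] = 19 · (1/2) = (20 − 1) · (1/2) = 19/2 ≈ 9.50000.

E[X] = 19/2 = 9.50000.


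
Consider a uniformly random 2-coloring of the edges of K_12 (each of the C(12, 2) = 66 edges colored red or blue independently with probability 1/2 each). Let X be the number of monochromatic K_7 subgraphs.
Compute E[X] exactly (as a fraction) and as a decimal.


Let X = Σ_S X_S over the C(12, 7) = 792 subsets S of size 7, where X_S = 1 if the K_7 on S is monochromatic.
For a fixed S, the K_7 on S has C(7, 2) = 21 edges. P[all 21 edges red] = (1/2)^21, and likewise for blue, so P[monochromatic] = 2·(1/2)^21 = 2^{1 − 21} = 1/1048576.
By linearity: E[X] = C(12, 7) · 2^{1 − 21} = 792 · 1/1048576 = 99/131072.
Numerically: E[X] ≈ 0.001.

E[X] = C(12,7)·2^(1−C(7,2)) = 99/131072 ≈ 0.001.


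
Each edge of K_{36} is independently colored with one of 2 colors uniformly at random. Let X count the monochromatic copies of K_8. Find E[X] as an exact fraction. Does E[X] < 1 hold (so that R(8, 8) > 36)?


E[X] = C(36, 8) · 2^{1 − 28} = 30260340 · 2^{−27} = 30260340/134217728.
As a reduced fraction: E[X] = 7565085/33554432 ≈ 0.225.
Is E[X] < 1? YES.
Since E[X] < 1, there exists a 2-coloring of K_{36} with no monochromatic K_8; hence R(8, 8) > 36.

E[X] = 7565085/33554432 ≈ 0.225; E[X] < 1, so R(8, 8) > 36.


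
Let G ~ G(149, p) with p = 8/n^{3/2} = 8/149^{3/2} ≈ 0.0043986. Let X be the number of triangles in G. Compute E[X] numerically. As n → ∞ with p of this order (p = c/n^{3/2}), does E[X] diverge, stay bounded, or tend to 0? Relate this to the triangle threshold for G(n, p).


Number of potential triangles: C(149, 3) = 540274.
Each occurs with probability p³ ≈ (0.0043986)³ ≈ 8.5100430e-08.
By linearity: E[X] = C(149, 3)·p³ ≈ 540274 · 8.5100430e-08 ≈ 0.04598.
Since α = 3/2 > 1, p = c/n^{3/2} = o(1/n) is below the triangle threshold p ~ 1/n. Asymptotically E[X] ~ (c³/6)·n^{3(1−α)} = (8³/6)·n^{-1.5} → 0, so by Markov's inequality G has no triangles w.h.p.

E[X] ≈ 0.04598; in regime p = Θ(1/n^{3/2}) E[X] tends to 0 (below the triangle threshold p ~ 1/n).


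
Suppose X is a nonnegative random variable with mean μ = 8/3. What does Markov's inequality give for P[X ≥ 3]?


μ = E[X] = 8/3, a = 3.
Markov: P[X ≥ 3] ≤ μ/a = (8/3)/3 = 8/9.
Numerically: ≈ 0.8889.
(Since a = 3 > μ = 2.6667, the bound 8/9 is < 1 and informative.)

P[X ≥ 3] ≤ 8/9 ≈ 0.8889.


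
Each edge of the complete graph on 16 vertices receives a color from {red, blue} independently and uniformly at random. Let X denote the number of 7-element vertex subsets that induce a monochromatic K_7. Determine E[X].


Let X = Σ_S X_S over the C(16, 7) = 11440 subsets S of size 7, where X_S = 1 if the K_7 on S is monochromatic.
For a fixed S, the K_7 on S has C(7, 2) = 21 edges. P[all 21 edges red] = (1/2)^21, and likewise for blue, so P[monochromatic] = 2·(1/2)^21 = 2^{1 − 21} = 1/1048576.
By linearity: E[X] = C(16, 7) · 2^{1 − 21} = 11440 · 1/1048576 = 715/65536.
Numerically: E[X] ≈ 0.010910.

E[X] = C(16,7)·2^(1−C(7,2)) = 715/65536 ≈ 0.010910.


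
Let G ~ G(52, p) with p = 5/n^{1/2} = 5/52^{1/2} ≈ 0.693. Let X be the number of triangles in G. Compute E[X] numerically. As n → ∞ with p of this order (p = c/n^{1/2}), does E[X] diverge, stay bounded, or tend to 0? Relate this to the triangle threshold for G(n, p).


Number of potential triangles: C(52, 3) = 22100.
Each occurs with probability p³ ≈ (0.693)³ ≈ 3.33353e-01.
By linearity: E[X] = C(52, 3)·p³ ≈ 22100 · 3.33353e-01 ≈ 7367.112.
Since α = 1/2 < 1, p = c/n^{1/2} ≫ 1/n is above the triangle threshold p ~ 1/n. Asymptotically E[X] ~ (c³/6)·n^{3(1−α)} = (5³/6)·n^{1.5} → ∞; triangles are abundant w.h.p.

E[X] ≈ 7367.112; in regime p = Θ(1/n^{1/2}) E[X] diverges (above the triangle threshold p ~ 1/n).


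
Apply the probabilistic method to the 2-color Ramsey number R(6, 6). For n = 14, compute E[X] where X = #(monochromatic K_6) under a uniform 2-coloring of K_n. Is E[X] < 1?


E[X] = C(14, 6) · 2^{1 − 15} = 3003 · 2^{−14} = 3003/16384.
As a reduced fraction: E[X] = 3003/16384 ≈ 0.183.
Is E[X] < 1? YES.
Since E[X] < 1, there exists a 2-coloring of K_{14} with no monochromatic K_6; hence R(6, 6) > 14.

E[X] = 3003/16384 ≈ 0.183; E[X] < 1, so R(6, 6) > 14.


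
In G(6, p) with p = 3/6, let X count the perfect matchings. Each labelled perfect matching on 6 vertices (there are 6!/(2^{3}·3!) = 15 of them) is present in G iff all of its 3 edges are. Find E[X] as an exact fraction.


K_6 has 6!/(2^{3}·3!) = 15 labelled perfect matchings.
For each such perfect matching H, let X_H = 1 if all 3 edges of H are present in G. Then P[X_H = 1] = p^{3} = (1/2)^{3} = 1/8.
Summing the indicators: E[X] = Σ_H E[X_H] = 15 · p^{3} = 15 · 1/8 = 15/8.
Numerically: E[X] ≈ 1.875.

E[X] = 15 · (1/2)^{3} = 15/8 ≈ 1.875.


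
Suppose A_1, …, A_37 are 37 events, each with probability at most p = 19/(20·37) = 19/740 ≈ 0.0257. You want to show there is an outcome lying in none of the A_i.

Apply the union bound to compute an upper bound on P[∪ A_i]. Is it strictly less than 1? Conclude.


Union bound: P[∪_{i=1}^{37} A_i] ≤ Σ_i P[A_i] ≤ 37·p = 37·(19/740) = 19/20.
Numerically: 19/20 ≈ 0.9500.
Is 19/20 < 1? YES.
Since P[∪ A_i] ≤ 19/20 < 1, the complement has P[∩ A_i^c] ≥ 1 − 19/20 = 1/20 > 0, so some outcome avoids every A_i.

37·p = 19/20 ≈ 0.9500; existence CERTIFIED by the union bound.


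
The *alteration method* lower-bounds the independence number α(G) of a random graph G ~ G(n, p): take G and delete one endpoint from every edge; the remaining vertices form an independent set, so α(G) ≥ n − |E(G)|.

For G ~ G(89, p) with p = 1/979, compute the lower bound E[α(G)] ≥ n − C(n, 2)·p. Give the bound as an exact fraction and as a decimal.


E[|E(G)|] = C(89, 2)·p = 3916 · (1/979) = 4.
E[α(G)] ≥ n − E[|E(G)|] = 89 − 4 = 85.
Numerically: ≈ 85.00000.
(This is only a lower bound; the true E[α(G)] may be larger.)

E[α(G)] ≥ 85 ≈ 85.00000.


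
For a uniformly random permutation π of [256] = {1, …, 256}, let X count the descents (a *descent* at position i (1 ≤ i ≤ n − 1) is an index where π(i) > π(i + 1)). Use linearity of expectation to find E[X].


Write X = Σ X_I over i = 1, …, 255, with X_I the indicator of one descent.
There are 255 indicators.
For each fixed i, the pair (π(i), π(i+1)) is a uniformly random ordered pair of distinct values from {1, …, 256}; by symmetry P[π(i) > π(i+1)] = 1/2.
By linearity: E[X] = 255 · (1/2) = (256 − 1) · (1/2) = 255/2 ≈ 127.5000.

E[X] = 255/2 = 127.5000.


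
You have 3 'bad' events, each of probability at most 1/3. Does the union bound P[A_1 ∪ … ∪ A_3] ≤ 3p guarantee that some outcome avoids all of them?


Union bound: P[∪_{i=1}^{3} A_i] ≤ Σ_i P[A_i] ≤ 3·p = 3·(1/3) = 1.
Numerically: 1 ≈ 1.000000.
Is 1 < 1? NO.
Since the bound 1 is ≥ 1, the union bound is uninformative here; it does NOT by itself certify existence.

3·p = 1 ≈ 1.000000; existence NOT certified by the union bound.


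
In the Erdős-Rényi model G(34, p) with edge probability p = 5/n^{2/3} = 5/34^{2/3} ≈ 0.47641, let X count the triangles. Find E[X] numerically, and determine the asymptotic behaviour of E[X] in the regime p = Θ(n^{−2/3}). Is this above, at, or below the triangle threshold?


Number of potential triangles: C(34, 3) = 5984.
Each occurs with probability p³ ≈ (0.47641)³ ≈ 1.0813149e-01.
By linearity: E[X] = C(34, 3)·p³ ≈ 5984 · 1.0813149e-01 ≈ 647.05882.
Since α = 2/3 < 1, p = c/n^{2/3} ≫ 1/n is above the triangle threshold p ~ 1/n. Asymptotically E[X] ~ (c³/6)·n^{3(1−α)} = (5³/6)·n^{1} → ∞; triangles are abundant w.h.p.

E[X] ≈ 647.05882; in regime p = Θ(1/n^{2/3}) E[X] diverges (above the triangle threshold p ~ 1/n).


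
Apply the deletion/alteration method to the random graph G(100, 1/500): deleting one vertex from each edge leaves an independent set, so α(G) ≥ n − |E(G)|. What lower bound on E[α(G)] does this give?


E[|E(G)|] = C(100, 2)·p = 4950 · (1/500) = 99/10.
E[α(G)] ≥ n − E[|E(G)|] = 100 − 99/10 = 901/10.
Numerically: ≈ 90.10000.
(This is only a lower bound; the true E[α(G)] may be larger.)

E[α(G)] ≥ 901/10 ≈ 90.10000.


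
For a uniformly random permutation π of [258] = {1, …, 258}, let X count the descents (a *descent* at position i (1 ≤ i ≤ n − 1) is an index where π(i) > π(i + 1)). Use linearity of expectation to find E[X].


Write X = Σ X_I over i = 1, …, 257, with X_I the indicator of one descent.
There are 257 indicators.
For each fixed i, the pair (π(i), π(i+1)) is a uniformly random ordered pair of distinct values from {1, …, 258}; by symmetry P[π(i) > π(i+1)] = 1/2.
By linearity: E[X] = 257 · (1/2) = (258 − 1) · (1/2) = 257/2 ≈ 128.50000.

E[X] = 257/2 = 128.50000.


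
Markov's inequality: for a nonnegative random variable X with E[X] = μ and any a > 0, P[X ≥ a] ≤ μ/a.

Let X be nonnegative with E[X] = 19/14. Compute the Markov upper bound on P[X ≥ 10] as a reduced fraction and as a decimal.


μ = E[X] = 19/14, a = 10.
Markov: P[X ≥ 10] ≤ μ/a = (19/14)/10 = 19/140.
Numerically: ≈ 0.136.
(Since a = 10 > μ = 1.357, the bound 19/140 is < 1 and informative.)

P[X ≥ 10] ≤ 19/140 ≈ 0.136.


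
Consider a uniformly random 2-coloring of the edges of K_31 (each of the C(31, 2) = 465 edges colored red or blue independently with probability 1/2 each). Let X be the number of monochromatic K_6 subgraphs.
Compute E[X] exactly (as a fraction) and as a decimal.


Let X = Σ_S X_S over the C(31, 6) = 736281 subsets S of size 6, where X_S = 1 if the K_6 on S is monochromatic.
For a fixed S, the K_6 on S has C(6, 2) = 15 edges. P[all 15 edges red] = (1/2)^15, and likewise for blue, so P[monochromatic] = 2·(1/2)^15 = 2^{1 − 15} = 1/16384.
Summing: E[X] = C(31, 6) · 2^{1 − 15} = 736281 · 1/16384 = 736281/16384.
Numerically: E[X] ≈ 44.9390.

E[X] = C(31,6)·2^(1−C(6,2)) = 736281/16384 ≈ 44.9390.


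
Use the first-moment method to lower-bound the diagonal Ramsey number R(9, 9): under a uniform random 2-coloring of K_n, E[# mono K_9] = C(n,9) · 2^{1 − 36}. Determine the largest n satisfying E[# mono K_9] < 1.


We need C(n, 9) · 2^{1 − 36} < 1, i.e. C(n, 9) < 2^{36 − 1} = 34359738368.
Check values of n near the boundary:
  n = 59: C(59, 9) = 12565671261; 12565671261 < 34359738368? YES
  n = 60: C(60, 9) = 14783142660; 14783142660 < 34359738368? YES
  n = 61: C(61, 9) = 17341763505; 17341763505 < 34359738368? YES
  n = 62: C(62, 9) = 20286591270; 20286591270 < 34359738368? YES
  n = 63: C(63, 9) = 23667689815; 23667689815 < 34359738368? YES
  n = 64: C(64, 9) = 27540584512; 27540584512 < 34359738368? YES
  n = 65: C(65, 9) = 31966749880; 31966749880 < 34359738368? YES
  n = 66: C(66, 9) = 37014131440; 37014131440 < 34359738368? NO
  n = 67: C(67, 9) = 42757703560; 42757703560 < 34359738368? NO
  n = 68: C(68, 9) = 49280065120; 49280065120 < 34359738368? NO
The largest n with C(n, 9) < 34359738368 is n = 65 (where E[X] = 3995843735/4294967296 ≈ 0.93035). Hence R(9, 9) > 65, i.e. R(9, 9) ≥ 66.

Largest n = 65; hence R(9, 9) > 65.


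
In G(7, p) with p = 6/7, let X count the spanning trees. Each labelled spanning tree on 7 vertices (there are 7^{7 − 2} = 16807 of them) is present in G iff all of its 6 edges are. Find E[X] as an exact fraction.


K_7 has 7^{7 − 2} = 16807 labelled spanning trees.
For each such spanning tree H, let X_H = 1 if all 6 edges of H are present in G. Then P[X_H = 1] = p^{6} = (6/7)^{6} = 46656/117649.
By linearity: E[X] = Σ_H E[X_H] = 16807 · p^{6} = 16807 · 46656/117649 = 46656/7.
Numerically: E[X] ≈ 6665.

E[X] = 16807 · (6/7)^{6} = 46656/7 ≈ 6665.


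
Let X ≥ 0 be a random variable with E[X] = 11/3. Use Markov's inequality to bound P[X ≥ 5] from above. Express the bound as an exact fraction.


μ = E[X] = 11/3, a = 5.
Markov: P[X ≥ 5] ≤ μ/a = (11/3)/5 = 11/15.
Numerically: ≈ 0.733333.
(Since a = 5 > μ = 3.666667, the bound 11/15 is < 1 and informative.)

P[X ≥ 5] ≤ 11/15 ≈ 0.733333.


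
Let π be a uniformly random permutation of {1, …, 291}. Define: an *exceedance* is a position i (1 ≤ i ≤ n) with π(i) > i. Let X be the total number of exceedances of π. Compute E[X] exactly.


Write X = Σ_{i=1}^{291} X_i, where X_i = 1_{π(i) > i}.
For each fixed i, π(i) is uniform over {1, …, 291} (marginal of a uniform permutation), so P[π(i) > i] = (n − i)/n. Summing: Σ_{i=1}^{291} (n − i)/n = (0 + 1 + … + 290)/291 = 291(291 − 1)/(2·291) = (291 − 1)/2.
Hence E[X] = Σ_{i=1}^{291} (291 − i)/291 = 145 ≈ 145.000000.

E[X] = 145 = 145.000000.


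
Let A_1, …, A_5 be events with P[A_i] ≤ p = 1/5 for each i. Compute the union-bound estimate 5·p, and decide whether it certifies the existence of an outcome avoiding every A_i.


Union bound: P[∪_{i=1}^{5} A_i] ≤ Σ_i P[A_i] ≤ 5·p = 5·(1/5) = 1.
Numerically: 1 ≈ 1.0000000.
Is 1 < 1? NO.
Since the bound 1 is ≥ 1, the union bound is uninformative here; it does NOT by itself certify existence.

5·p = 1 ≈ 1.0000000; existence NOT certified by the union bound.


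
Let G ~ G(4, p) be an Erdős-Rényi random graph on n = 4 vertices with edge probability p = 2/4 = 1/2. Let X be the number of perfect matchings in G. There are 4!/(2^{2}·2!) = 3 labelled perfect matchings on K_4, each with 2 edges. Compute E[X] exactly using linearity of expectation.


K_4 has 4!/(2^{2}·2!) = 3 labelled perfect matchings.
For each such perfect matching H, let X_H = 1 if all 2 edges of H are present in G. Then P[X_H = 1] = p^{2} = (1/2)^{2} = 1/4.
By linearity: E[X] = Σ_H E[X_H] = 3 · p^{2} = 3 · 1/4 = 3/4.
Numerically: E[X] ≈ 0.75.

E[X] = 3 · (1/2)^{2} = 3/4 ≈ 0.75.


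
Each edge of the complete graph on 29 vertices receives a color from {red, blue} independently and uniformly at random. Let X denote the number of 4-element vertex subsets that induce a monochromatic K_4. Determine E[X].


Let X = Σ_S X_S over the C(29, 4) = 23751 subsets S of size 4, where X_S = 1 if the K_4 on S is monochromatic.
For a fixed S, the K_4 on S has C(4, 2) = 6 edges. P[all 6 edges red] = (1/2)^6, and likewise for blue, so P[monochromatic] = 2·(1/2)^6 = 2^{1 − 6} = 1/32.
Summing: E[X] = C(29, 4) · 2^{1 − 6} = 23751 · 1/32 = 23751/32.
Numerically: E[X] ≈ 742.2188.

E[X] = C(29,4)·2^(1−C(4,2)) = 23751/32 ≈ 742.2188.


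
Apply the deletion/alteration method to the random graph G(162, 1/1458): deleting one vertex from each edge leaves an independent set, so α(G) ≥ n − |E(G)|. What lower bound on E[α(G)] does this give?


E[|E(G)|] = C(162, 2)·p = 13041 · (1/1458) = 161/18.
E[α(G)] ≥ n − E[|E(G)|] = 162 − 161/18 = 2755/18.
Numerically: ≈ 153.056.
(This is only a lower bound; the true E[α(G)] may be larger.)

E[α(G)] ≥ 2755/18 ≈ 153.056.


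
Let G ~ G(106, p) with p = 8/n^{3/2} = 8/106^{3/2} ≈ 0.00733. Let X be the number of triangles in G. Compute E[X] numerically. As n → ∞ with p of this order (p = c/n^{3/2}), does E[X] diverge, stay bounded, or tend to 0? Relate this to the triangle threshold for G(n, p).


Number of potential triangles: C(106, 3) = 192920.
Each occurs with probability p³ ≈ (0.00733)³ ≈ 3.939069e-07.
By linearity: E[X] = C(106, 3)·p³ ≈ 192920 · 3.939069e-07 ≈ 0.0760.
Since α = 3/2 > 1, p = c/n^{3/2} = o(1/n) is below the triangle threshold p ~ 1/n. Asymptotically E[X] ~ (c³/6)·n^{3(1−α)} = (8³/6)·n^{-1.5} → 0, so by Markov's inequality G has no triangles w.h.p.

E[X] ≈ 0.0760; in regime p = Θ(1/n^{3/2}) E[X] tends to 0 (below the triangle threshold p ~ 1/n).


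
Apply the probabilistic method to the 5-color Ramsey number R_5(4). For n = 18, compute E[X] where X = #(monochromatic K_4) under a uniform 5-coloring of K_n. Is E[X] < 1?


E[X] = C(18, 4) · 5^{1 − 6} = 3060 · 5^{−5} = 3060/3125.
As a reduced fraction: E[X] = 612/625 ≈ 0.9792.
Is E[X] < 1? YES.
Since E[X] < 1, there exists a 5-coloring of K_{18} with no monochromatic K_4; hence R_5(4) > 18.

E[X] = 612/625 ≈ 0.9792; E[X] < 1, so R_5(4) > 18.


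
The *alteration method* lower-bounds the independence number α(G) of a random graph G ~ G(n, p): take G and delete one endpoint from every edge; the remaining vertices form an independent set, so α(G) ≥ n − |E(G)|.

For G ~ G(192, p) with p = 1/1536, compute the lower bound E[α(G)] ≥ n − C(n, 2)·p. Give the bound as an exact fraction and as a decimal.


E[|E(G)|] = C(192, 2)·p = 18336 · (1/1536) = 191/16.
E[α(G)] ≥ n − E[|E(G)|] = 192 − 191/16 = 2881/16.
Numerically: ≈ 180.062500.
(This is only a lower bound; the true E[α(G)] may be larger.)

E[α(G)] ≥ 2881/16 ≈ 180.062500.


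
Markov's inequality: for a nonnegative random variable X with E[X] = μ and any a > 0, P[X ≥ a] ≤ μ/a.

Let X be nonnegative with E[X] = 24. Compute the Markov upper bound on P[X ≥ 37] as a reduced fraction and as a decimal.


μ = E[X] = 24, a = 37.
Markov: P[X ≥ 37] ≤ μ/a = (24)/37 = 24/37.
Numerically: ≈ 0.6486.
(Since a = 37 > μ = 24.0000, the bound 24/37 is < 1 and informative.)

P[X ≥ 37] ≤ 24/37 ≈ 0.6486.


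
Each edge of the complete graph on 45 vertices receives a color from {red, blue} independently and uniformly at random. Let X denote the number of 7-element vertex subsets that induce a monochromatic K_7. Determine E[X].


Let X = Σ_S X_S over the C(45, 7) = 45379620 subsets S of size 7, where X_S = 1 if the K_7 on S is monochromatic.
For a fixed S, the K_7 on S has C(7, 2) = 21 edges. P[all 21 edges red] = (1/2)^21, and likewise for blue, so P[monochromatic] = 2·(1/2)^21 = 2^{1 − 21} = 1/1048576.
By linearity of expectation: E[X] = C(45, 7) · 2^{1 − 21} = 45379620 · 1/1048576 = 11344905/262144.
Numerically: E[X] ≈ 43.27738.

E[X] = C(45,7)·2^(1−C(7,2)) = 11344905/262144 ≈ 43.27738.
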